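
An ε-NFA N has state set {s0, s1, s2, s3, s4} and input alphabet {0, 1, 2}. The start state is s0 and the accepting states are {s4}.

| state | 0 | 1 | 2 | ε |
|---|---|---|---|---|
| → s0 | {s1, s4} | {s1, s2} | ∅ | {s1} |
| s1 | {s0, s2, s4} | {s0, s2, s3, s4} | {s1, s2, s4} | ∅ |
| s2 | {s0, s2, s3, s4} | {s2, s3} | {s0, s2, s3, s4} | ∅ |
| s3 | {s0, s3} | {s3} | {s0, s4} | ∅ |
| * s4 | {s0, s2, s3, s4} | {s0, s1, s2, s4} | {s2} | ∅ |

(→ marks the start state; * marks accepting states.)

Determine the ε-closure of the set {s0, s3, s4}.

Begin with {s0, s3, s4}.
s0 →ε {s1}; add s1.
ε-closure = {s0, s1, s3, s4}.

{s0, s1, s3, s4}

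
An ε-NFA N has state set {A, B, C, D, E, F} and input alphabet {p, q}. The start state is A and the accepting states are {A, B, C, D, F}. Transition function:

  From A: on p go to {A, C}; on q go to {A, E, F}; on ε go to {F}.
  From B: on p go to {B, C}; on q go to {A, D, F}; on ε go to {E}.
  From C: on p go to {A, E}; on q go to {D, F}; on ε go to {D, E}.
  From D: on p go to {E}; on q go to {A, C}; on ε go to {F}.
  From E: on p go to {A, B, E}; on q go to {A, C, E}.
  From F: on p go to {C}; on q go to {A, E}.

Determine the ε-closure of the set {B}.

Begin with {B}.
B →ε {E}; add E.
ε-closure = {B, E}.

{B, E}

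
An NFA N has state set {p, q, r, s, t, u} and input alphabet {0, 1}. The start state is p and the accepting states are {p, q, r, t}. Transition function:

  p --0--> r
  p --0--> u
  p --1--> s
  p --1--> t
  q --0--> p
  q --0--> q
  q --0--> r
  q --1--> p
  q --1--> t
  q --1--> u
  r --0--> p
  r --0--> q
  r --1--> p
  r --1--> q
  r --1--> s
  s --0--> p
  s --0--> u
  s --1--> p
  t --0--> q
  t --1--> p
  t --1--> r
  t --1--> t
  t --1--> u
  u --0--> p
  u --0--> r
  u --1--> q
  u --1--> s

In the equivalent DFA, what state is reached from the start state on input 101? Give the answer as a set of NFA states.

Start: {p}.
δ(p,1) = {s, t}.
Union: {s, t}.
After 1: {s, t}.
δ(s,0) = {p, u}; δ(t,0) = {q}.
Union: {p, q, u}.
After 0: {p, q, u}.
δ(p,1) = {s, t}; δ(q,1) = {p, t, u}; δ(u,1) = {q, s}.
Union: {p, q, s, t, u}.
After 1: {p, q, s, t, u}.

{p, q, s, t, u}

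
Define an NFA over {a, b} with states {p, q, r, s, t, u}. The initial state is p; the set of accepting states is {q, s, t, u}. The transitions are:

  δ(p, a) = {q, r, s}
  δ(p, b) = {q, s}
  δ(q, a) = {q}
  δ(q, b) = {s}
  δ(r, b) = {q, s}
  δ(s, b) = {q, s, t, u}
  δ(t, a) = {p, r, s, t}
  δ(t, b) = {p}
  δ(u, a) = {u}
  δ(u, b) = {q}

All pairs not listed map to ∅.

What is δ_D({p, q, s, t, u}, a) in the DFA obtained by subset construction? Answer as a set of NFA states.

δ(p,a) = {q, r, s}; δ(q,a) = {q}; δ(s,a) = ∅; δ(t,a) = {p, r, s, t}; δ(u,a) = {u}.
Union: {p, q, r, s, t, u}.

{p, q, r, s, t, u}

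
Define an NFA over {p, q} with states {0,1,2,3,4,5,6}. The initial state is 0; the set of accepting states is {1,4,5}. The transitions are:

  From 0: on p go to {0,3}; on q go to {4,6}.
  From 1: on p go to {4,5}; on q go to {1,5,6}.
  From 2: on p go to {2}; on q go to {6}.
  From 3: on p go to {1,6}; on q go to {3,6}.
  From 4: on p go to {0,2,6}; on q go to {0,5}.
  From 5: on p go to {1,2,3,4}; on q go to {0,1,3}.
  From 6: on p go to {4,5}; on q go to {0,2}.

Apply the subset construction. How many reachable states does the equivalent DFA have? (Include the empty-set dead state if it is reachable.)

Start state of the DFA: {0}.
{0} --p--> {0,3}  [new]
{0} --q--> {4,6}  [new]
{0,3} --p--> {0,1,3,6}  [new]
{0,3} --q--> {3,4,6}  [new]
{4,6} --p--> {0,2,4,5,6}  [new]
{4,6} --q--> {0,2,5}  [new]
{0,1,3,6} --p--> {0,1,3,4,5,6}  [new]
{0,1,3,6} --q--> {0,1,2,3,4,5,6}  [new]
{3,4,6} --p--> {0,1,2,4,5,6}  [new]
{3,4,6} --q--> {0,2,3,5,6}  [new]
{0,2,4,5,6} --p--> {0,1,2,3,4,5,6}  [seen]
{0,2,4,5,6} --q--> {0,1,2,3,4,5,6}  [seen]
{0,2,5} --p--> {0,1,2,3,4}  [new]
{0,2,5} --q--> {0,1,3,4,6}  [new]
{0,1,3,4,5,6} --p--> {0,1,2,3,4,5,6}  [seen]
{0,1,3,4,5,6} --q--> {0,1,2,3,4,5,6}  [seen]
{0,1,2,3,4,5,6} --p--> {0,1,2,3,4,5,6}  [seen]
{0,1,2,3,4,5,6} --q--> {0,1,2,3,4,5,6}  [seen]
{0,1,2,4,5,6} --p--> {0,1,2,3,4,5,6}  [seen]
{0,1,2,4,5,6} --q--> {0,1,2,3,4,5,6}  [seen]
{0,2,3,5,6} --p--> {0,1,2,3,4,5,6}  [seen]
{0,2,3,5,6} --q--> {0,1,2,3,4,6}  [new]
{0,1,2,3,4} --p--> {0,1,2,3,4,5,6}  [seen]
{0,1,2,3,4} --q--> {0,1,3,4,5,6}  [seen]
{0,1,3,4,6} --p--> {0,1,2,3,4,5,6}  [seen]
{0,1,3,4,6} --q--> {0,1,2,3,4,5,6}  [seen]
{0,1,2,3,4,6} --p--> {0,1,2,3,4,5,6}  [seen]
{0,1,2,3,4,6} --q--> {0,1,2,3,4,5,6}  [seen]
Reachable DFA states: {0}, {0,3}, {4,6}, {0,1,3,6}, {3,4,6}, {0,2,4,5,6}, {0,2,5}, {0,1,3,4,5,6}, {0,1,2,3,4,5,6}, {0,1,2,4,5,6}, {0,2,3,5,6}, {0,1,2,3,4}, {0,1,3,4,6}, {0,1,2,3,4,6}.

14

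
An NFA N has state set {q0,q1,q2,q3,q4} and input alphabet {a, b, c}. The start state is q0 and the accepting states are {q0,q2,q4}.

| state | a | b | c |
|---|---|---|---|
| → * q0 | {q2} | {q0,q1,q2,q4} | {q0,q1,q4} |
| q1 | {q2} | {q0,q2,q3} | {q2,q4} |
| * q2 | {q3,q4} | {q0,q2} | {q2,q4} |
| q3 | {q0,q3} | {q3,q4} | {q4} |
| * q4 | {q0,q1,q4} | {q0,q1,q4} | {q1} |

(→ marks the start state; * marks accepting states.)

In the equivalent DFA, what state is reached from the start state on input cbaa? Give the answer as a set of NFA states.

Start: {q0}.
δ(q0,c) = {q0,q1,q4}.
Union: {q0,q1,q4}.
After c: {q0,q1,q4}.
δ(q0,b) = {q0,q1,q2,q4}; δ(q1,b) = {q0,q2,q3}; δ(q4,b) = {q0,q1,q4}.
Union: {q0,q1,q2,q3,q4}.
After b: {q0,q1,q2,q3,q4}.
δ(q0,a) = {q2}; δ(q1,a) = {q2}; δ(q2,a) = {q3,q4}; δ(q3,a) = {q0,q3}; δ(q4,a) = {q0,q1,q4}.
Union: {q0,q1,q2,q3,q4}.
After a: {q0,q1,q2,q3,q4}.
δ(q0,a) = {q2}; δ(q1,a) = {q2}; δ(q2,a) = {q3,q4}; δ(q3,a) = {q0,q3}; δ(q4,a) = {q0,q1,q4}.
Union: {q0,q1,q2,q3,q4}.
After a: {q0,q1,q2,q3,q4}.

{q0,q1,q2,q3,q4}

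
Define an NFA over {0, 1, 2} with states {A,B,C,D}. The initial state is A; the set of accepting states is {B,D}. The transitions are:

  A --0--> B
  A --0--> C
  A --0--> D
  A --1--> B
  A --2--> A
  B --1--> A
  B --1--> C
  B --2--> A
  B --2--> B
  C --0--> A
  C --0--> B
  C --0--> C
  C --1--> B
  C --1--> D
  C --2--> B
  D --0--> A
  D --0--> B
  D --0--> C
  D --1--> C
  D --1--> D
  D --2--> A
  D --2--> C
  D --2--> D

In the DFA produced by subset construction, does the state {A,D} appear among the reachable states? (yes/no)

no

Start state of the DFA: {A}.
{A} --0--> {B,C,D}  [new]
{A} --1--> {B}  [new]
{A} --2--> {A}  [seen]
{B,C,D} --0--> {A,B,C}  [new]
{B,C,D} --1--> {A,B,C,D}  [new]
{B,C,D} --2--> {A,B,C,D}  [seen]
{B} --0--> ∅  [new]
{B} --1--> {A,C}  [new]
{B} --2--> {A,B}  [new]
{A,B,C} --0--> {A,B,C,D}  [seen]
{A,B,C} --1--> {A,B,C,D}  [seen]
{A,B,C} --2--> {A,B}  [seen]
{A,B,C,D} --0--> {A,B,C,D}  [seen]
{A,B,C,D} --1--> {A,B,C,D}  [seen]
{A,B,C,D} --2--> {A,B,C,D}  [seen]
∅ --0--> ∅  [seen]
∅ --1--> ∅  [seen]
∅ --2--> ∅  [seen]
{A,C} --0--> {A,B,C,D}  [seen]
{A,C} --1--> {B,D}  [new]
{A,C} --2--> {A,B}  [seen]
{A,B} --0--> {B,C,D}  [seen]
{A,B} --1--> {A,B,C}  [seen]
{A,B} --2--> {A,B}  [seen]
{B,D} --0--> {A,B,C}  [seen]
{B,D} --1--> {A,C,D}  [new]
{B,D} --2--> {A,B,C,D}  [seen]
{A,C,D} --0--> {A,B,C,D}  [seen]
{A,C,D} --1--> {B,C,D}  [seen]
{A,C,D} --2--> {A,B,C,D}  [seen]
Reachable DFA states: {A}, {B,C,D}, {B}, {A,B,C}, {A,B,C,D}, ∅, {A,C}, {A,B}, {B,D}, {A,C,D}.
{A,D} is not among them.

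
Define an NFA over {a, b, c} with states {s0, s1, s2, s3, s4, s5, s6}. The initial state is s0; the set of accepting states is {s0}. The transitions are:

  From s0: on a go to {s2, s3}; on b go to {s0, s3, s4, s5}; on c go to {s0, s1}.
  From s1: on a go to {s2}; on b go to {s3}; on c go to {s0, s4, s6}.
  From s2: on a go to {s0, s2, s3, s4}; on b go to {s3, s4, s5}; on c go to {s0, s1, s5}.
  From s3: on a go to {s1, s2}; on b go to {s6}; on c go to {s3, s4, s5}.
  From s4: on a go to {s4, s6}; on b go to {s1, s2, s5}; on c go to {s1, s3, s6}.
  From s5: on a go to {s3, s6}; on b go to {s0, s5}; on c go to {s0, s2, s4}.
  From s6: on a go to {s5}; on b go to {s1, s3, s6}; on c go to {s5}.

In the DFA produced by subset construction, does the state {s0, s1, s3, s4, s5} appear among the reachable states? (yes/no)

yes

Start state of the DFA: {s0}.
{s0} --a--> {s2, s3}  [new]
{s0} --b--> {s0, s3, s4, s5}  [new]
{s0} --c--> {s0, s1}  [new]
{s2, s3} --a--> {s0, s1, s2, s3, s4}  [new]
{s2, s3} --b--> {s3, s4, s5, s6}  [new]
{s2, s3} --c--> {s0, s1, s3, s4, s5}  [new]
{s0, s3, s4, s5} --a--> {s1, s2, s3, s4, s6}  [new]
{s0, s3, s4, s5} --b--> {s0, s1, s2, s3, s4, s5, s6}  [new]
{s0, s3, s4, s5} --c--> {s0, s1, s2, s3, s4, s5, s6}  [seen]
{s0, s1} --a--> {s2, s3}  [seen]
{s0, s1} --b--> {s0, s3, s4, s5}  [seen]
{s0, s1} --c--> {s0, s1, s4, s6}  [new]
{s0, s1, s2, s3, s4} --a--> {s0, s1, s2, s3, s4, s6}  [new]
{s0, s1, s2, s3, s4} --b--> {s0, s1, s2, s3, s4, s5, s6}  [seen]
{s0, s1, s2, s3, s4} --c--> {s0, s1, s3, s4, s5, s6}  [new]
{s3, s4, s5, s6} --a--> {s1, s2, s3, s4, s5, s6}  [new]
{s3, s4, s5, s6} --b--> {s0, s1, s2, s3, s5, s6}  [new]
{s3, s4, s5, s6} --c--> {s0, s1, s2, s3, s4, s5, s6}  [seen]
{s0, s1, s3, s4, s5} --a--> {s1, s2, s3, s4, s6}  [seen]
{s0, s1, s3, s4, s5} --b--> {s0, s1, s2, s3, s4, s5, s6}  [seen]
{s0, s1, s3, s4, s5} --c--> {s0, s1, s2, s3, s4, s5, s6}  [seen]
{s1, s2, s3, s4, s6} --a--> {s0, s1, s2, s3, s4, s5, s6}  [seen]
{s1, s2, s3, s4, s6} --b--> {s1, s2, s3, s4, s5, s6}  [seen]
{s1, s2, s3, s4, s6} --c--> {s0, s1, s3, s4, s5, s6}  [seen]
{s0, s1, s2, s3, s4, s5, s6} --a--> {s0, s1, s2, s3, s4, s5, s6}  [seen]
{s0, s1, s2, s3, s4, s5, s6} --b--> {s0, s1, s2, s3, s4, s5, s6}  [seen]
{s0, s1, s2, s3, s4, s5, s6} --c--> {s0, s1, s2, s3, s4, s5, s6}  [seen]
{s0, s1, s4, s6} --a--> {s2, s3, s4, s5, s6}  [new]
{s0, s1, s4, s6} --b--> {s0, s1, s2, s3, s4, s5, s6}  [seen]
{s0, s1, s4, s6} --c--> {s0, s1, s3, s4, s5, s6}  [seen]
{s0, s1, s2, s3, s4, s6} --a--> {s0, s1, s2, s3, s4, s5, s6}  [seen]
{s0, s1, s2, s3, s4, s6} --b--> {s0, s1, s2, s3, s4, s5, s6}  [seen]
{s0, s1, s2, s3, s4, s6} --c--> {s0, s1, s3, s4, s5, s6}  [seen]
{s0, s1, s3, s4, s5, s6} --a--> {s1, s2, s3, s4, s5, s6}  [seen]
{s0, s1, s3, s4, s5, s6} --b--> {s0, s1, s2, s3, s4, s5, s6}  [seen]
{s0, s1, s3, s4, s5, s6} --c--> {s0, s1, s2, s3, s4, s5, s6}  [seen]
{s1, s2, s3, s4, s5, s6} --a--> {s0, s1, s2, s3, s4, s5, s6}  [seen]
{s1, s2, s3, s4, s5, s6} --b--> {s0, s1, s2, s3, s4, s5, s6}  [seen]
{s1, s2, s3, s4, s5, s6} --c--> {s0, s1, s2, s3, s4, s5, s6}  [seen]
{s0, s1, s2, s3, s5, s6} --a--> {s0, s1, s2, s3, s4, s5, s6}  [seen]
{s0, s1, s2, s3, s5, s6} --b--> {s0, s1, s3, s4, s5, s6}  [seen]
{s0, s1, s2, s3, s5, s6} --c--> {s0, s1, s2, s3, s4, s5, s6}  [seen]
{s2, s3, s4, s5, s6} --a--> {s0, s1, s2, s3, s4, s5, s6}  [seen]
{s2, s3, s4, s5, s6} --b--> {s0, s1, s2, s3, s4, s5, s6}  [seen]
{s2, s3, s4, s5, s6} --c--> {s0, s1, s2, s3, s4, s5, s6}  [seen]
Reachable DFA states: {s0}, {s2, s3}, {s0, s3, s4, s5}, {s0, s1}, {s0, s1, s2, s3, s4}, {s3, s4, s5, s6}, {s0, s1, s3, s4, s5}, {s1, s2, s3, s4, s6}, {s0, s1, s2, s3, s4, s5, s6}, {s0, s1, s4, s6}, {s0, s1, s2, s3, s4, s6}, {s0, s1, s3, s4, s5, s6}, {s1, s2, s3, s4, s5, s6}, {s0, s1, s2, s3, s5, s6}, {s2, s3, s4, s5, s6}.
{s0, s1, s3, s4, s5} is among them.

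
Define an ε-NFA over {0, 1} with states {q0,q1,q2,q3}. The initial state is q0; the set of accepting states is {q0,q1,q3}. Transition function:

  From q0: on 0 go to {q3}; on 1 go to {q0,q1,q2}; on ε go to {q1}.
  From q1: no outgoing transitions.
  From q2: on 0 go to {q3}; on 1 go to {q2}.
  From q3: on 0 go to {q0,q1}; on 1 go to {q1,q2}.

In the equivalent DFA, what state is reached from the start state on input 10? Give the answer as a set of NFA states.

{q3}

Start: {q0,q1}.
δ(q0,1) = {q0,q1,q2}; δ(q1,1) = ∅.
Union: {q0,q1,q2}.
After 1: {q0,q1,q2}.
δ(q0,0) = {q3}; δ(q1,0) = ∅; δ(q2,0) = {q3}.
Union: {q3}.
After 0: {q3}.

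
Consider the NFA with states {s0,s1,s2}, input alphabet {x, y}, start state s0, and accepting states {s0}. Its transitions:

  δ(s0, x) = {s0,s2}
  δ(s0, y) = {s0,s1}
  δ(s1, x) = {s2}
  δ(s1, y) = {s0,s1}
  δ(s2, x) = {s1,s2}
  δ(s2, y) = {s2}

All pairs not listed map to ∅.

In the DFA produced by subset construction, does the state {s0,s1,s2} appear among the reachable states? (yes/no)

Start state of the DFA: {s0}.
{s0} --x--> {s0,s2}  [new]
{s0} --y--> {s0,s1}  [new]
{s0,s2} --x--> {s0,s1,s2}  [new]
{s0,s2} --y--> {s0,s1,s2}  [seen]
{s0,s1} --x--> {s0,s2}  [seen]
{s0,s1} --y--> {s0,s1}  [seen]
{s0,s1,s2} --x--> {s0,s1,s2}  [seen]
{s0,s1,s2} --y--> {s0,s1,s2}  [seen]
Reachable DFA states: {s0}, {s0,s2}, {s0,s1}, {s0,s1,s2}.
{s0,s1,s2} is among them.

yes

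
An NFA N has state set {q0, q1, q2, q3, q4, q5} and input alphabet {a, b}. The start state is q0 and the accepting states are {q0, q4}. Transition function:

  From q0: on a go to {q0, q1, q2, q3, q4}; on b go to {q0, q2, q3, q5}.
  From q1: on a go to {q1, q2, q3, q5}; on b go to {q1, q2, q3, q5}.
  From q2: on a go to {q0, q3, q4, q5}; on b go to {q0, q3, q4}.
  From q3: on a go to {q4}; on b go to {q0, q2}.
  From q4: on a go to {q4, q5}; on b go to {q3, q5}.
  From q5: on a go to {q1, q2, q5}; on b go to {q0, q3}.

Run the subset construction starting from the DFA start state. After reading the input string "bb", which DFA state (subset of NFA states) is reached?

Start: {q0}.
δ(q0,b) = {q0, q2, q3, q5}.
Union: {q0, q2, q3, q5}.
After b: {q0, q2, q3, q5}.
δ(q0,b) = {q0, q2, q3, q5}; δ(q2,b) = {q0, q3, q4}; δ(q3,b) = {q0, q2}; δ(q5,b) = {q0, q3}.
Union: {q0, q2, q3, q4, q5}.
After b: {q0, q2, q3, q4, q5}.

{q0, q2, q3, q4, q5}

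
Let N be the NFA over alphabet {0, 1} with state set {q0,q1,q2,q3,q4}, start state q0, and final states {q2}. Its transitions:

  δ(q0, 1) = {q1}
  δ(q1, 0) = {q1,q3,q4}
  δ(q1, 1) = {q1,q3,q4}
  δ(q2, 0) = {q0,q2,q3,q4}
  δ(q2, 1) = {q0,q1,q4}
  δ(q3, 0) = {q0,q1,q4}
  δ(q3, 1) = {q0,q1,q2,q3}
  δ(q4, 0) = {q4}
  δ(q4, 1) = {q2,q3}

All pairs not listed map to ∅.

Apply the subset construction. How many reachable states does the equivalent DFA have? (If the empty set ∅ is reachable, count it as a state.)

6

Start state of the DFA: {q0}.
{q0} --0--> ∅  [new]
{q0} --1--> {q1}  [new]
∅ --0--> ∅  [seen]
∅ --1--> ∅  [seen]
{q1} --0--> {q1,q3,q4}  [new]
{q1} --1--> {q1,q3,q4}  [seen]
{q1,q3,q4} --0--> {q0,q1,q3,q4}  [new]
{q1,q3,q4} --1--> {q0,q1,q2,q3,q4}  [new]
{q0,q1,q3,q4} --0--> {q0,q1,q3,q4}  [seen]
{q0,q1,q3,q4} --1--> {q0,q1,q2,q3,q4}  [seen]
{q0,q1,q2,q3,q4} --0--> {q0,q1,q2,q3,q4}  [seen]
{q0,q1,q2,q3,q4} --1--> {q0,q1,q2,q3,q4}  [seen]
Reachable DFA states: {q0}, ∅, {q1}, {q1,q3,q4}, {q0,q1,q3,q4}, {q0,q1,q2,q3,q4}.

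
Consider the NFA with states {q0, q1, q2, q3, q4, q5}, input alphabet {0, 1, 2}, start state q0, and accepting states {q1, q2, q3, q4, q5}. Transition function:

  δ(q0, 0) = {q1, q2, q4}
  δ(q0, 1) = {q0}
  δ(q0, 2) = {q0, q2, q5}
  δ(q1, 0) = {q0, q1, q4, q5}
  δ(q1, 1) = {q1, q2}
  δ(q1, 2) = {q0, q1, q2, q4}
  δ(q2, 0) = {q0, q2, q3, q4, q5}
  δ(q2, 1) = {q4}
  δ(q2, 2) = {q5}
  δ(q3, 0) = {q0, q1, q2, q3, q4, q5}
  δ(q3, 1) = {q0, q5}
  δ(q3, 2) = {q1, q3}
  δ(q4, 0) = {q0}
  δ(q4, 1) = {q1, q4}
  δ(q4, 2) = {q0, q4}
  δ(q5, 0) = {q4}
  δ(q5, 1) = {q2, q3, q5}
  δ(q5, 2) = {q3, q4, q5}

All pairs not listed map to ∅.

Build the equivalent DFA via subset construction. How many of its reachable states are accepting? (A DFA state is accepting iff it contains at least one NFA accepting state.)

Start state of the DFA: {q0}.
{q0} --0--> {q1, q2, q4}  [new]
{q0} --1--> {q0}  [seen]
{q0} --2--> {q0, q2, q5}  [new]
{q1, q2, q4} --0--> {q0, q1, q2, q3, q4, q5}  [new]
{q1, q2, q4} --1--> {q1, q2, q4}  [seen]
{q1, q2, q4} --2--> {q0, q1, q2, q4, q5}  [new]
{q0, q2, q5} --0--> {q0, q1, q2, q3, q4, q5}  [seen]
{q0, q2, q5} --1--> {q0, q2, q3, q4, q5}  [new]
{q0, q2, q5} --2--> {q0, q2, q3, q4, q5}  [seen]
{q0, q1, q2, q3, q4, q5} --0--> {q0, q1, q2, q3, q4, q5}  [seen]
{q0, q1, q2, q3, q4, q5} --1--> {q0, q1, q2, q3, q4, q5}  [seen]
{q0, q1, q2, q3, q4, q5} --2--> {q0, q1, q2, q3, q4, q5}  [seen]
{q0, q1, q2, q4, q5} --0--> {q0, q1, q2, q3, q4, q5}  [seen]
{q0, q1, q2, q4, q5} --1--> {q0, q1, q2, q3, q4, q5}  [seen]
{q0, q1, q2, q4, q5} --2--> {q0, q1, q2, q3, q4, q5}  [seen]
{q0, q2, q3, q4, q5} --0--> {q0, q1, q2, q3, q4, q5}  [seen]
{q0, q2, q3, q4, q5} --1--> {q0, q1, q2, q3, q4, q5}  [seen]
{q0, q2, q3, q4, q5} --2--> {q0, q1, q2, q3, q4, q5}  [seen]
Reachable DFA states: {q0}, {q1, q2, q4}, {q0, q2, q5}, {q0, q1, q2, q3, q4, q5}, {q0, q1, q2, q4, q5}, {q0, q2, q3, q4, q5}.
Accepting DFA states (contain an NFA accepting state): {q1, q2, q4}, {q0, q2, q5}, {q0, q1, q2, q3, q4, q5}, {q0, q1, q2, q4, q5}, {q0, q2, q3, q4, q5}.

5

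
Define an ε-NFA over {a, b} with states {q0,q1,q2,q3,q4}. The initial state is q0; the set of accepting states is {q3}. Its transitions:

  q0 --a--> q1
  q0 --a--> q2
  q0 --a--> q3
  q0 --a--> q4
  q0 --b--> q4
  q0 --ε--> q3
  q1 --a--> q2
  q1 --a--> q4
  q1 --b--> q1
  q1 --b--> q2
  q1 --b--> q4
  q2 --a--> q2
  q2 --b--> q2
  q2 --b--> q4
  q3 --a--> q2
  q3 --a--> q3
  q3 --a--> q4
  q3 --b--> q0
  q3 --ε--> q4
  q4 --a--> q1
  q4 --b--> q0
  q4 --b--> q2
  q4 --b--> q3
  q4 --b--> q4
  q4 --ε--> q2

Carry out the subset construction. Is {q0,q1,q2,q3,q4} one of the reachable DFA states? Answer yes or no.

yes

Start state of the DFA: {q0,q2,q3,q4} (ε-closure of the NFA start).
{q0,q2,q3,q4} --a--> {q1,q2,q3,q4}  [new]
{q0,q2,q3,q4} --b--> {q0,q2,q3,q4}  [seen]
{q1,q2,q3,q4} --a--> {q1,q2,q3,q4}  [seen]
{q1,q2,q3,q4} --b--> {q0,q1,q2,q3,q4}  [new]
{q0,q1,q2,q3,q4} --a--> {q1,q2,q3,q4}  [seen]
{q0,q1,q2,q3,q4} --b--> {q0,q1,q2,q3,q4}  [seen]
Reachable DFA states: {q0,q2,q3,q4}, {q1,q2,q3,q4}, {q0,q1,q2,q3,q4}.
{q0,q1,q2,q3,q4} is among them.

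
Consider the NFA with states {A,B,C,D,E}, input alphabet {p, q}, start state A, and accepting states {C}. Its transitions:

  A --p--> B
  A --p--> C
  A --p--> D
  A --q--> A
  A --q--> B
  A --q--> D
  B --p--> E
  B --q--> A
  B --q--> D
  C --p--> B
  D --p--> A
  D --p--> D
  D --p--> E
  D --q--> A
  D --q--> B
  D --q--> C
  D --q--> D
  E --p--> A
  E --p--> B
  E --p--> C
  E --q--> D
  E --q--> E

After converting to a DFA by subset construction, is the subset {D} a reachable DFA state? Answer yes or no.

no

Start state of the DFA: {A}.
{A} --p--> {B,C,D}  [new]
{A} --q--> {A,B,D}  [new]
{B,C,D} --p--> {A,B,D,E}  [new]
{B,C,D} --q--> {A,B,C,D}  [new]
{A,B,D} --p--> {A,B,C,D,E}  [new]
{A,B,D} --q--> {A,B,C,D}  [seen]
{A,B,D,E} --p--> {A,B,C,D,E}  [seen]
{A,B,D,E} --q--> {A,B,C,D,E}  [seen]
{A,B,C,D} --p--> {A,B,C,D,E}  [seen]
{A,B,C,D} --q--> {A,B,C,D}  [seen]
{A,B,C,D,E} --p--> {A,B,C,D,E}  [seen]
{A,B,C,D,E} --q--> {A,B,C,D,E}  [seen]
Reachable DFA states: {A}, {B,C,D}, {A,B,D}, {A,B,D,E}, {A,B,C,D}, {A,B,C,D,E}.
{D} is not among them.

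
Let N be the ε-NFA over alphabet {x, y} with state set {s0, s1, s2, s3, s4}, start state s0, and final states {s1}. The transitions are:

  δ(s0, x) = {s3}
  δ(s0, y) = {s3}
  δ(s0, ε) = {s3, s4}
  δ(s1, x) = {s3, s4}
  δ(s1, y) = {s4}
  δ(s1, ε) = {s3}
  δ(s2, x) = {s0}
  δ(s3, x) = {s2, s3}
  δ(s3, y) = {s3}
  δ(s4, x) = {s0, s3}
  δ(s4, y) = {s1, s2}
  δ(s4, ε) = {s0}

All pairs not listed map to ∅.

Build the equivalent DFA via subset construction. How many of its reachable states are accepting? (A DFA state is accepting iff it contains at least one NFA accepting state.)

1

Start state of the DFA: {s0, s3, s4} (ε-closure of the NFA start).
{s0, s3, s4} --x--> {s0, s2, s3, s4}  [new]
{s0, s3, s4} --y--> {s1, s2, s3}  [new]
{s0, s2, s3, s4} --x--> {s0, s2, s3, s4}  [seen]
{s0, s2, s3, s4} --y--> {s1, s2, s3}  [seen]
{s1, s2, s3} --x--> {s0, s2, s3, s4}  [seen]
{s1, s2, s3} --y--> {s0, s3, s4}  [seen]
Reachable DFA states: {s0, s3, s4}, {s0, s2, s3, s4}, {s1, s2, s3}.
Accepting DFA states (contain an NFA accepting state): {s1, s2, s3}.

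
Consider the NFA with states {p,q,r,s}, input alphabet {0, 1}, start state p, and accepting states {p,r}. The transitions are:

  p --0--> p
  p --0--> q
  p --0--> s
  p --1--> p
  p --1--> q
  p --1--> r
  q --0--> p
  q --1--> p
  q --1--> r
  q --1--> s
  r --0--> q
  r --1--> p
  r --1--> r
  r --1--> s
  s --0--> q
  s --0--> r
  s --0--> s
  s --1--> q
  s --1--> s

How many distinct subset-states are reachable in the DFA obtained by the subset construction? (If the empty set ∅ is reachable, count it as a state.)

Start state of the DFA: {p}.
{p} --0--> {p,q,s}  [new]
{p} --1--> {p,q,r}  [new]
{p,q,s} --0--> {p,q,r,s}  [new]
{p,q,s} --1--> {p,q,r,s}  [seen]
{p,q,r} --0--> {p,q,s}  [seen]
{p,q,r} --1--> {p,q,r,s}  [seen]
{p,q,r,s} --0--> {p,q,r,s}  [seen]
{p,q,r,s} --1--> {p,q,r,s}  [seen]
Reachable DFA states: {p}, {p,q,s}, {p,q,r}, {p,q,r,s}.

4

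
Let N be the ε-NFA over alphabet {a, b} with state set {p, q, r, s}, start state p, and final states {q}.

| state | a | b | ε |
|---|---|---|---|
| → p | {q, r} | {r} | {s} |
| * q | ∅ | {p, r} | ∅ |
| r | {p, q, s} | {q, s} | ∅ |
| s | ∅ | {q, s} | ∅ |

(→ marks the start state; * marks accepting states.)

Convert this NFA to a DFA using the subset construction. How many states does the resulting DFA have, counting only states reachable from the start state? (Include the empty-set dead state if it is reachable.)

5

Start state of the DFA: {p, s} (ε-closure of the NFA start).
{p, s} --a--> {q, r}  [new]
{p, s} --b--> {q, r, s}  [new]
{q, r} --a--> {p, q, s}  [new]
{q, r} --b--> {p, q, r, s}  [new]
{q, r, s} --a--> {p, q, s}  [seen]
{q, r, s} --b--> {p, q, r, s}  [seen]
{p, q, s} --a--> {q, r}  [seen]
{p, q, s} --b--> {p, q, r, s}  [seen]
{p, q, r, s} --a--> {p, q, r, s}  [seen]
{p, q, r, s} --b--> {p, q, r, s}  [seen]
Reachable DFA states: {p, s}, {q, r}, {q, r, s}, {p, q, s}, {p, q, r, s}.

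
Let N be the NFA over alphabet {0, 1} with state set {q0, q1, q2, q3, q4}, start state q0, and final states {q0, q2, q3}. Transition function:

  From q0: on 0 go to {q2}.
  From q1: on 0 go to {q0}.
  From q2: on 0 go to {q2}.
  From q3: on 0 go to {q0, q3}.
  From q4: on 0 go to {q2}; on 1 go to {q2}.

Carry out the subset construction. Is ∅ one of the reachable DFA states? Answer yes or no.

Start state of the DFA: {q0}.
{q0} --0--> {q2}  [new]
{q0} --1--> ∅  [new]
{q2} --0--> {q2}  [seen]
{q2} --1--> ∅  [seen]
∅ --0--> ∅  [seen]
∅ --1--> ∅  [seen]
Reachable DFA states: {q0}, {q2}, ∅.
∅ is among them.

yes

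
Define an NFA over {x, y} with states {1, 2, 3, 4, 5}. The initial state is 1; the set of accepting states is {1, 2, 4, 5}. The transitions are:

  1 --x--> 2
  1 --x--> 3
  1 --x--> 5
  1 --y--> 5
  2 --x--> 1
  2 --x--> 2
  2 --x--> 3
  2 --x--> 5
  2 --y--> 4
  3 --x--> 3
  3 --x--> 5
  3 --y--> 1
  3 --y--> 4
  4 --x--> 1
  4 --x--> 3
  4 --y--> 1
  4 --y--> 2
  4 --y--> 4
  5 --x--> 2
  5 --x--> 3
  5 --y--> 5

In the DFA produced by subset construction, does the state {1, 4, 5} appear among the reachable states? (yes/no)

Start state of the DFA: {1}.
{1} --x--> {2, 3, 5}  [new]
{1} --y--> {5}  [new]
{2, 3, 5} --x--> {1, 2, 3, 5}  [new]
{2, 3, 5} --y--> {1, 4, 5}  [new]
{5} --x--> {2, 3}  [new]
{5} --y--> {5}  [seen]
{1, 2, 3, 5} --x--> {1, 2, 3, 5}  [seen]
{1, 2, 3, 5} --y--> {1, 4, 5}  [seen]
{1, 4, 5} --x--> {1, 2, 3, 5}  [seen]
{1, 4, 5} --y--> {1, 2, 4, 5}  [new]
{2, 3} --x--> {1, 2, 3, 5}  [seen]
{2, 3} --y--> {1, 4}  [new]
{1, 2, 4, 5} --x--> {1, 2, 3, 5}  [seen]
{1, 2, 4, 5} --y--> {1, 2, 4, 5}  [seen]
{1, 4} --x--> {1, 2, 3, 5}  [seen]
{1, 4} --y--> {1, 2, 4, 5}  [seen]
Reachable DFA states: {1}, {2, 3, 5}, {5}, {1, 2, 3, 5}, {1, 4, 5}, {2, 3}, {1, 2, 4, 5}, {1, 4}.
{1, 4, 5} is among them.

yes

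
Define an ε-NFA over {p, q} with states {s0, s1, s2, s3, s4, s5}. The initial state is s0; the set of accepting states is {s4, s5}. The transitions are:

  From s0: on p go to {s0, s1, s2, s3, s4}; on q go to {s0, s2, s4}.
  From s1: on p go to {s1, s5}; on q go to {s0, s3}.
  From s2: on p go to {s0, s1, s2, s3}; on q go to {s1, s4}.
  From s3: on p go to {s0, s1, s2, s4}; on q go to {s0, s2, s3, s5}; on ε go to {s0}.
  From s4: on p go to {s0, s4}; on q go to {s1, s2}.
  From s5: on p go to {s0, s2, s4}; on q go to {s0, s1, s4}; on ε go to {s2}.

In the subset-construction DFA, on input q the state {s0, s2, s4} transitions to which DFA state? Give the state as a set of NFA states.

δ(s0,q) = {s0, s2, s4}; δ(s2,q) = {s1, s4}; δ(s4,q) = {s1, s2}.
Union: {s0, s1, s2, s4}.

{s0, s1, s2, s4}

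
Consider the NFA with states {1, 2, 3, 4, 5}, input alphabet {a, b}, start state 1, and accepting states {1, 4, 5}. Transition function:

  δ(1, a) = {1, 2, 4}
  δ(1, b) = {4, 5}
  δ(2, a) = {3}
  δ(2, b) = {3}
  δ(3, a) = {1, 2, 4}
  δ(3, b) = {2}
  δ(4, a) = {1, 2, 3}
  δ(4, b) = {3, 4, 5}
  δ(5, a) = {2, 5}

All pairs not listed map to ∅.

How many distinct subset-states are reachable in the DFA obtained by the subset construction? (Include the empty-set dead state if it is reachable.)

8

Start state of the DFA: {1}.
{1} --a--> {1, 2, 4}  [new]
{1} --b--> {4, 5}  [new]
{1, 2, 4} --a--> {1, 2, 3, 4}  [new]
{1, 2, 4} --b--> {3, 4, 5}  [new]
{4, 5} --a--> {1, 2, 3, 5}  [new]
{4, 5} --b--> {3, 4, 5}  [seen]
{1, 2, 3, 4} --a--> {1, 2, 3, 4}  [seen]
{1, 2, 3, 4} --b--> {2, 3, 4, 5}  [new]
{3, 4, 5} --a--> {1, 2, 3, 4, 5}  [new]
{3, 4, 5} --b--> {2, 3, 4, 5}  [seen]
{1, 2, 3, 5} --a--> {1, 2, 3, 4, 5}  [seen]
{1, 2, 3, 5} --b--> {2, 3, 4, 5}  [seen]
{2, 3, 4, 5} --a--> {1, 2, 3, 4, 5}  [seen]
{2, 3, 4, 5} --b--> {2, 3, 4, 5}  [seen]
{1, 2, 3, 4, 5} --a--> {1, 2, 3, 4, 5}  [seen]
{1, 2, 3, 4, 5} --b--> {2, 3, 4, 5}  [seen]
Reachable DFA states: {1}, {1, 2, 4}, {4, 5}, {1, 2, 3, 4}, {3, 4, 5}, {1, 2, 3, 5}, {2, 3, 4, 5}, {1, 2, 3, 4, 5}.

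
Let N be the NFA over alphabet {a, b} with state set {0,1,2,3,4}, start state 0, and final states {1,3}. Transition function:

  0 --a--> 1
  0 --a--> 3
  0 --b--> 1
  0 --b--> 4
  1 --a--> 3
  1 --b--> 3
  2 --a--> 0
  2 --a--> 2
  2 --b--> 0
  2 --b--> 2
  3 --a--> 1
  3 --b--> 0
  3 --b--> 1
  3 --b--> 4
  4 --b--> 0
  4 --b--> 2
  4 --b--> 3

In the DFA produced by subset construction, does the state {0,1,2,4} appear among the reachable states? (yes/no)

yes

Start state of the DFA: {0}.
{0} --a--> {1,3}  [new]
{0} --b--> {1,4}  [new]
{1,3} --a--> {1,3}  [seen]
{1,3} --b--> {0,1,3,4}  [new]
{1,4} --a--> {3}  [new]
{1,4} --b--> {0,2,3}  [new]
{0,1,3,4} --a--> {1,3}  [seen]
{0,1,3,4} --b--> {0,1,2,3,4}  [new]
{3} --a--> {1}  [new]
{3} --b--> {0,1,4}  [new]
{0,2,3} --a--> {0,1,2,3}  [new]
{0,2,3} --b--> {0,1,2,4}  [new]
{0,1,2,3,4} --a--> {0,1,2,3}  [seen]
{0,1,2,3,4} --b--> {0,1,2,3,4}  [seen]
{1} --a--> {3}  [seen]
{1} --b--> {3}  [seen]
{0,1,4} --a--> {1,3}  [seen]
{0,1,4} --b--> {0,1,2,3,4}  [seen]
{0,1,2,3} --a--> {0,1,2,3}  [seen]
{0,1,2,3} --b--> {0,1,2,3,4}  [seen]
{0,1,2,4} --a--> {0,1,2,3}  [seen]
{0,1,2,4} --b--> {0,1,2,3,4}  [seen]
Reachable DFA states: {0}, {1,3}, {1,4}, {0,1,3,4}, {3}, {0,2,3}, {0,1,2,3,4}, {1}, {0,1,4}, {0,1,2,3}, {0,1,2,4}.
{0,1,2,4} is among them.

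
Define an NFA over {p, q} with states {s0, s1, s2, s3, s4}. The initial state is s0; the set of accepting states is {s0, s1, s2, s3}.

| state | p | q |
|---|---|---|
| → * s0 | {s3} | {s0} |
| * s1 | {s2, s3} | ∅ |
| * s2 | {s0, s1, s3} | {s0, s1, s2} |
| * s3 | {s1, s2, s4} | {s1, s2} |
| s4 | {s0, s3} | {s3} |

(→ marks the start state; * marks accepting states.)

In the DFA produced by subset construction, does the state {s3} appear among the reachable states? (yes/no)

yes

Start state of the DFA: {s0}.
{s0} --p--> {s3}  [new]
{s0} --q--> {s0}  [seen]
{s3} --p--> {s1, s2, s4}  [new]
{s3} --q--> {s1, s2}  [new]
{s1, s2, s4} --p--> {s0, s1, s2, s3}  [new]
{s1, s2, s4} --q--> {s0, s1, s2, s3}  [seen]
{s1, s2} --p--> {s0, s1, s2, s3}  [seen]
{s1, s2} --q--> {s0, s1, s2}  [new]
{s0, s1, s2, s3} --p--> {s0, s1, s2, s3, s4}  [new]
{s0, s1, s2, s3} --q--> {s0, s1, s2}  [seen]
{s0, s1, s2} --p--> {s0, s1, s2, s3}  [seen]
{s0, s1, s2} --q--> {s0, s1, s2}  [seen]
{s0, s1, s2, s3, s4} --p--> {s0, s1, s2, s3, s4}  [seen]
{s0, s1, s2, s3, s4} --q--> {s0, s1, s2, s3}  [seen]
Reachable DFA states: {s0}, {s3}, {s1, s2, s4}, {s1, s2}, {s0, s1, s2, s3}, {s0, s1, s2}, {s0, s1, s2, s3, s4}.
{s3} is among them.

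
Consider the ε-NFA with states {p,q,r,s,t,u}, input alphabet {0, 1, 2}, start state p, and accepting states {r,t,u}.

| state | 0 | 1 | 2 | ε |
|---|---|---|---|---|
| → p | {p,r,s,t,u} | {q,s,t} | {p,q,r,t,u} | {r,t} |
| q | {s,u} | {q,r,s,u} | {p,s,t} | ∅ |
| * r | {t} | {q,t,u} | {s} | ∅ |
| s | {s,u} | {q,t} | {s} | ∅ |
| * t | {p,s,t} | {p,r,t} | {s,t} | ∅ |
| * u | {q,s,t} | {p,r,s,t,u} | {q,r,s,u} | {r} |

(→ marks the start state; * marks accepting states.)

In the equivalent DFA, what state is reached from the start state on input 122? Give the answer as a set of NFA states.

{p,q,r,s,t,u}

Start: {p,r,t}.
δ(p,1) = {q,s,t}; δ(r,1) = {q,t,u}; δ(t,1) = {p,r,t}.
Union: {p,q,r,s,t,u}.
After 1: {p,q,r,s,t,u}.
δ(p,2) = {p,q,r,t,u}; δ(q,2) = {p,s,t}; δ(r,2) = {s}; δ(s,2) = {s}; δ(t,2) = {s,t}; δ(u,2) = {q,r,s,u}.
Union: {p,q,r,s,t,u}.
After 2: {p,q,r,s,t,u}.
δ(p,2) = {p,q,r,t,u}; δ(q,2) = {p,s,t}; δ(r,2) = {s}; δ(s,2) = {s}; δ(t,2) = {s,t}; δ(u,2) = {q,r,s,u}.
Union: {p,q,r,s,t,u}.
After 2: {p,q,r,s,t,u}.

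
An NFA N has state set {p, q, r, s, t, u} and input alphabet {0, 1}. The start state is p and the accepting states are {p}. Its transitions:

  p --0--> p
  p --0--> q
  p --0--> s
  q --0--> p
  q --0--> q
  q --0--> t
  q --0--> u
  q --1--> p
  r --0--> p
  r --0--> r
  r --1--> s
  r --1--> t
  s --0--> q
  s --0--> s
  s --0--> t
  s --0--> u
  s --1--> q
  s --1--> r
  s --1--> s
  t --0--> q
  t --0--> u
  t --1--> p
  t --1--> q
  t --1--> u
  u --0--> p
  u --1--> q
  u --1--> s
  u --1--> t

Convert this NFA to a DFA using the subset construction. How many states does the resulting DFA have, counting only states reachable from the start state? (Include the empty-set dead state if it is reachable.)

7

Start state of the DFA: {p}.
{p} --0--> {p, q, s}  [new]
{p} --1--> ∅  [new]
{p, q, s} --0--> {p, q, s, t, u}  [new]
{p, q, s} --1--> {p, q, r, s}  [new]
∅ --0--> ∅  [seen]
∅ --1--> ∅  [seen]
{p, q, s, t, u} --0--> {p, q, s, t, u}  [seen]
{p, q, s, t, u} --1--> {p, q, r, s, t, u}  [new]
{p, q, r, s} --0--> {p, q, r, s, t, u}  [seen]
{p, q, r, s} --1--> {p, q, r, s, t}  [new]
{p, q, r, s, t, u} --0--> {p, q, r, s, t, u}  [seen]
{p, q, r, s, t, u} --1--> {p, q, r, s, t, u}  [seen]
{p, q, r, s, t} --0--> {p, q, r, s, t, u}  [seen]
{p, q, r, s, t} --1--> {p, q, r, s, t, u}  [seen]
Reachable DFA states: {p}, {p, q, s}, ∅, {p, q, s, t, u}, {p, q, r, s}, {p, q, r, s, t, u}, {p, q, r, s, t}.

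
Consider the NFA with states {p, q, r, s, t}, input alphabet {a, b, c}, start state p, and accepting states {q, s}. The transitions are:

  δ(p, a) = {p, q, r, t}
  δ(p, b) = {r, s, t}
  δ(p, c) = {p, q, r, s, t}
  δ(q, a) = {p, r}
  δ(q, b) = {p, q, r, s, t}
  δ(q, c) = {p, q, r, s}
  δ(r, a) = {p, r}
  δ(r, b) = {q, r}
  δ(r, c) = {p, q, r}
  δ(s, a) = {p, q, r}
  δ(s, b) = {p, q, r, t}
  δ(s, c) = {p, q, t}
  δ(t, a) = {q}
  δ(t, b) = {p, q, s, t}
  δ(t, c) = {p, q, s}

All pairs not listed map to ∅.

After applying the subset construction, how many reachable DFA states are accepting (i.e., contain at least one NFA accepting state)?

Start state of the DFA: {p}.
{p} --a--> {p, q, r, t}  [new]
{p} --b--> {r, s, t}  [new]
{p} --c--> {p, q, r, s, t}  [new]
{p, q, r, t} --a--> {p, q, r, t}  [seen]
{p, q, r, t} --b--> {p, q, r, s, t}  [seen]
{p, q, r, t} --c--> {p, q, r, s, t}  [seen]
{r, s, t} --a--> {p, q, r}  [new]
{r, s, t} --b--> {p, q, r, s, t}  [seen]
{r, s, t} --c--> {p, q, r, s, t}  [seen]
{p, q, r, s, t} --a--> {p, q, r, t}  [seen]
{p, q, r, s, t} --b--> {p, q, r, s, t}  [seen]
{p, q, r, s, t} --c--> {p, q, r, s, t}  [seen]
{p, q, r} --a--> {p, q, r, t}  [seen]
{p, q, r} --b--> {p, q, r, s, t}  [seen]
{p, q, r} --c--> {p, q, r, s, t}  [seen]
Reachable DFA states: {p}, {p, q, r, t}, {r, s, t}, {p, q, r, s, t}, {p, q, r}.
Accepting DFA states (contain an NFA accepting state): {p, q, r, t}, {r, s, t}, {p, q, r, s, t}, {p, q, r}.

4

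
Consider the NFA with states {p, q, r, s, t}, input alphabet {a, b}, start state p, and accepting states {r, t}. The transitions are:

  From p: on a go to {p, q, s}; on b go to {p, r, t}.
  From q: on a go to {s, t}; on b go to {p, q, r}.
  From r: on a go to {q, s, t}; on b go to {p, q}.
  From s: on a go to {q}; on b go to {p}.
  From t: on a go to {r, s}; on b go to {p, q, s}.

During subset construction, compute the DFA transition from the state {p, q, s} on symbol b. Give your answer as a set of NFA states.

δ(p,b) = {p, r, t}; δ(q,b) = {p, q, r}; δ(s,b) = {p}.
Union: {p, q, r, t}.

{p, q, r, t}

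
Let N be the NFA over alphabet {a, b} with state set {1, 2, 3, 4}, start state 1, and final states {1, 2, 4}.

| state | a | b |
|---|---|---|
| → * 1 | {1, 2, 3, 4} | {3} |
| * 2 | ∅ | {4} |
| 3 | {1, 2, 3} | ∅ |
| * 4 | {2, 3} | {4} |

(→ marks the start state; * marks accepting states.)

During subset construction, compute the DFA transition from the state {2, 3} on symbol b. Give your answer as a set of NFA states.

δ(2,b) = {4}; δ(3,b) = ∅.
Union: {4}.

{4}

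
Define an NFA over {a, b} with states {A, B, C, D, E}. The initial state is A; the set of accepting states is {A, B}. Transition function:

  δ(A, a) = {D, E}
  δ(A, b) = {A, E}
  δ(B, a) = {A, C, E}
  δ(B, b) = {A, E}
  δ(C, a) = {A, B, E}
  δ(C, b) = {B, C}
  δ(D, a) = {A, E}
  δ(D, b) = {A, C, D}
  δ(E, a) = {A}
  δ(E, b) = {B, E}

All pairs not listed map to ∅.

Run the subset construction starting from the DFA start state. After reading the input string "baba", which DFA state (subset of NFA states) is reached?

{A, B, C, D, E}

Start: {A}.
δ(A,b) = {A, E}.
Union: {A, E}.
After b: {A, E}.
δ(A,a) = {D, E}; δ(E,a) = {A}.
Union: {A, D, E}.
After a: {A, D, E}.
δ(A,b) = {A, E}; δ(D,b) = {A, C, D}; δ(E,b) = {B, E}.
Union: {A, B, C, D, E}.
After b: {A, B, C, D, E}.
δ(A,a) = {D, E}; δ(B,a) = {A, C, E}; δ(C,a) = {A, B, E}; δ(D,a) = {A, E}; δ(E,a) = {A}.
Union: {A, B, C, D, E}.
After a: {A, B, C, D, E}.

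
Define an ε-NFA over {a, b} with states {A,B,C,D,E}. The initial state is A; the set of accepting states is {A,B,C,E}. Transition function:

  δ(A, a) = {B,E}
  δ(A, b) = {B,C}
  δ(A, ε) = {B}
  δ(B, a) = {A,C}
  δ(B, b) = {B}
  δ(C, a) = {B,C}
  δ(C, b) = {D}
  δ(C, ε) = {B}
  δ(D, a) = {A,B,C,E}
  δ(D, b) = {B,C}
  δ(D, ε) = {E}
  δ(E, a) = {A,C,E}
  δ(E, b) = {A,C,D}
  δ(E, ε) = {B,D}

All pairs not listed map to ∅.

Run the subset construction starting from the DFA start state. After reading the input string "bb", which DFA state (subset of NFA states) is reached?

Start: {A,B}.
δ(A,b) = {B,C}; δ(B,b) = {B}.
Union: {B,C}.
After b: {B,C}.
δ(B,b) = {B}; δ(C,b) = {D}.
Union: {B,D}.
ε-closure gives {B,D,E}.
After b: {B,D,E}.

{B,D,E}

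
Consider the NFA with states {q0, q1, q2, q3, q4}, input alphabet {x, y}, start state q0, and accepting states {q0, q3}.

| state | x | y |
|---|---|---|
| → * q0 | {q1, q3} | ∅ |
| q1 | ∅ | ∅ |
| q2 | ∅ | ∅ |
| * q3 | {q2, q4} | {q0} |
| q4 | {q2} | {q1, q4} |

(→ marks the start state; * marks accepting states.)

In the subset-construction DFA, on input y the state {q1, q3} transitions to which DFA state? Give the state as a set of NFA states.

{q0}

δ(q1,y) = ∅; δ(q3,y) = {q0}.
Union: {q0}.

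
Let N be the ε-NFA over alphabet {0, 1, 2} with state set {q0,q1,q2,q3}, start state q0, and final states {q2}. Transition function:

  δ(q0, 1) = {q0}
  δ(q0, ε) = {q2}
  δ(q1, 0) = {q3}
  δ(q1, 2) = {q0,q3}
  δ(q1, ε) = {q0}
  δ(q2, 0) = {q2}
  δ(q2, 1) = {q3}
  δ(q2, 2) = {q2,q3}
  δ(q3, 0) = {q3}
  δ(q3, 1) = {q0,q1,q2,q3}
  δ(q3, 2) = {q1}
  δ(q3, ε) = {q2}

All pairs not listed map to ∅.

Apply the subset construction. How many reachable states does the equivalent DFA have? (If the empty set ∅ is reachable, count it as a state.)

Start state of the DFA: {q0,q2} (ε-closure of the NFA start).
{q0,q2} --0--> {q2}  [new]
{q0,q2} --1--> {q0,q2,q3}  [new]
{q0,q2} --2--> {q2,q3}  [new]
{q2} --0--> {q2}  [seen]
{q2} --1--> {q2,q3}  [seen]
{q2} --2--> {q2,q3}  [seen]
{q0,q2,q3} --0--> {q2,q3}  [seen]
{q0,q2,q3} --1--> {q0,q1,q2,q3}  [new]
{q0,q2,q3} --2--> {q0,q1,q2,q3}  [seen]
{q2,q3} --0--> {q2,q3}  [seen]
{q2,q3} --1--> {q0,q1,q2,q3}  [seen]
{q2,q3} --2--> {q0,q1,q2,q3}  [seen]
{q0,q1,q2,q3} --0--> {q2,q3}  [seen]
{q0,q1,q2,q3} --1--> {q0,q1,q2,q3}  [seen]
{q0,q1,q2,q3} --2--> {q0,q1,q2,q3}  [seen]
Reachable DFA states: {q0,q2}, {q2}, {q0,q2,q3}, {q2,q3}, {q0,q1,q2,q3}.

5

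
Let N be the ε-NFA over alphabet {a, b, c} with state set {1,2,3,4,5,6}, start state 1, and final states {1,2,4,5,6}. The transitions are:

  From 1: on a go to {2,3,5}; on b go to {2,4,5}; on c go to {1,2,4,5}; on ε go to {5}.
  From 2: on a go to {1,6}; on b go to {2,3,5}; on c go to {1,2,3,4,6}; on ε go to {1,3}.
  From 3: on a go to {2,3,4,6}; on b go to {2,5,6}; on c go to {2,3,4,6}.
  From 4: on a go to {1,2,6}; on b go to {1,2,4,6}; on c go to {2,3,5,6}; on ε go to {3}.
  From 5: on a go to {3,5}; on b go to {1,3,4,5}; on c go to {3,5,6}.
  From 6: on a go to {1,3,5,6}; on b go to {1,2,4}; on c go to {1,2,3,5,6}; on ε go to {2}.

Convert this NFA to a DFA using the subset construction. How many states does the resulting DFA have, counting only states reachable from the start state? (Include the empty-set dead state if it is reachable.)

4

Start state of the DFA: {1,5} (ε-closure of the NFA start).
{1,5} --a--> {1,2,3,5}  [new]
{1,5} --b--> {1,2,3,4,5}  [new]
{1,5} --c--> {1,2,3,4,5,6}  [new]
{1,2,3,5} --a--> {1,2,3,4,5,6}  [seen]
{1,2,3,5} --b--> {1,2,3,4,5,6}  [seen]
{1,2,3,5} --c--> {1,2,3,4,5,6}  [seen]
{1,2,3,4,5} --a--> {1,2,3,4,5,6}  [seen]
{1,2,3,4,5} --b--> {1,2,3,4,5,6}  [seen]
{1,2,3,4,5} --c--> {1,2,3,4,5,6}  [seen]
{1,2,3,4,5,6} --a--> {1,2,3,4,5,6}  [seen]
{1,2,3,4,5,6} --b--> {1,2,3,4,5,6}  [seen]
{1,2,3,4,5,6} --c--> {1,2,3,4,5,6}  [seen]
Reachable DFA states: {1,5}, {1,2,3,5}, {1,2,3,4,5}, {1,2,3,4,5,6}.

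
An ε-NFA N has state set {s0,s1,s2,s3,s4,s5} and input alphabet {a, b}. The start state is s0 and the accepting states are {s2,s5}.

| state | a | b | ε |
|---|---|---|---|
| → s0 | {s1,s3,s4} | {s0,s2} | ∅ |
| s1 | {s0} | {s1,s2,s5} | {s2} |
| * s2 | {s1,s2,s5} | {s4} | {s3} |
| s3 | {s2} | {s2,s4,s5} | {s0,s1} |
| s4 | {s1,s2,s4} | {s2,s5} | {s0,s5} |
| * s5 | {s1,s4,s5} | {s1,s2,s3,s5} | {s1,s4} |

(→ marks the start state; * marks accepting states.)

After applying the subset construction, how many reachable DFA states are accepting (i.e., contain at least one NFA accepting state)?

Start state of the DFA: {s0} (ε-closure of the NFA start).
{s0} --a--> {s0,s1,s2,s3,s4,s5}  [new]
{s0} --b--> {s0,s1,s2,s3}  [new]
{s0,s1,s2,s3,s4,s5} --a--> {s0,s1,s2,s3,s4,s5}  [seen]
{s0,s1,s2,s3,s4,s5} --b--> {s0,s1,s2,s3,s4,s5}  [seen]
{s0,s1,s2,s3} --a--> {s0,s1,s2,s3,s4,s5}  [seen]
{s0,s1,s2,s3} --b--> {s0,s1,s2,s3,s4,s5}  [seen]
Reachable DFA states: {s0}, {s0,s1,s2,s3,s4,s5}, {s0,s1,s2,s3}.
Accepting DFA states (contain an NFA accepting state): {s0,s1,s2,s3,s4,s5}, {s0,s1,s2,s3}.

2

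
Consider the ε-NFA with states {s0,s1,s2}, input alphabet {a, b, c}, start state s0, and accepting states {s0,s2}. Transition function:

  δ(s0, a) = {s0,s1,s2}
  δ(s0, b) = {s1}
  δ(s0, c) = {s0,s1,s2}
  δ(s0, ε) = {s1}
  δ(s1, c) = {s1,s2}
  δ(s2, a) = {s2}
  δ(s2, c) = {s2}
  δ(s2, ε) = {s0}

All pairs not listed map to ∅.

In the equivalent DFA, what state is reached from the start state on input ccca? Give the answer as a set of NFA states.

Start: {s0,s1}.
δ(s0,c) = {s0,s1,s2}; δ(s1,c) = {s1,s2}.
Union: {s0,s1,s2}.
After c: {s0,s1,s2}.
δ(s0,c) = {s0,s1,s2}; δ(s1,c) = {s1,s2}; δ(s2,c) = {s2}.
Union: {s0,s1,s2}.
After c: {s0,s1,s2}.
δ(s0,c) = {s0,s1,s2}; δ(s1,c) = {s1,s2}; δ(s2,c) = {s2}.
Union: {s0,s1,s2}.
After c: {s0,s1,s2}.
δ(s0,a) = {s0,s1,s2}; δ(s1,a) = ∅; δ(s2,a) = {s2}.
Union: {s0,s1,s2}.
After a: {s0,s1,s2}.

{s0,s1,s2}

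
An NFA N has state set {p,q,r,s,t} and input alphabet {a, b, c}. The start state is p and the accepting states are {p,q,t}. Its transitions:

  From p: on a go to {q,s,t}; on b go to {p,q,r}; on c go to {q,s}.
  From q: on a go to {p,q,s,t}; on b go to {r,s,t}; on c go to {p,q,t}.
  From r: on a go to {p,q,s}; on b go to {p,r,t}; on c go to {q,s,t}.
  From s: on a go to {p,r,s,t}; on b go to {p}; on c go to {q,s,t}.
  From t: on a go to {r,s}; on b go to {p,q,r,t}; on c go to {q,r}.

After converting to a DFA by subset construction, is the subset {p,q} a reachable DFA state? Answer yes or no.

no

Start state of the DFA: {p}.
{p} --a--> {q,s,t}  [new]
{p} --b--> {p,q,r}  [new]
{p} --c--> {q,s}  [new]
{q,s,t} --a--> {p,q,r,s,t}  [new]
{q,s,t} --b--> {p,q,r,s,t}  [seen]
{q,s,t} --c--> {p,q,r,s,t}  [seen]
{p,q,r} --a--> {p,q,s,t}  [new]
{p,q,r} --b--> {p,q,r,s,t}  [seen]
{p,q,r} --c--> {p,q,s,t}  [seen]
{q,s} --a--> {p,q,r,s,t}  [seen]
{q,s} --b--> {p,r,s,t}  [new]
{q,s} --c--> {p,q,s,t}  [seen]
{p,q,r,s,t} --a--> {p,q,r,s,t}  [seen]
{p,q,r,s,t} --b--> {p,q,r,s,t}  [seen]
{p,q,r,s,t} --c--> {p,q,r,s,t}  [seen]
{p,q,s,t} --a--> {p,q,r,s,t}  [seen]
{p,q,s,t} --b--> {p,q,r,s,t}  [seen]
{p,q,s,t} --c--> {p,q,r,s,t}  [seen]
{p,r,s,t} --a--> {p,q,r,s,t}  [seen]
{p,r,s,t} --b--> {p,q,r,t}  [new]
{p,r,s,t} --c--> {q,r,s,t}  [new]
{p,q,r,t} --a--> {p,q,r,s,t}  [seen]
{p,q,r,t} --b--> {p,q,r,s,t}  [seen]
{p,q,r,t} --c--> {p,q,r,s,t}  [seen]
{q,r,s,t} --a--> {p,q,r,s,t}  [seen]
{q,r,s,t} --b--> {p,q,r,s,t}  [seen]
{q,r,s,t} --c--> {p,q,r,s,t}  [seen]
Reachable DFA states: {p}, {q,s,t}, {p,q,r}, {q,s}, {p,q,r,s,t}, {p,q,s,t}, {p,r,s,t}, {p,q,r,t}, {q,r,s,t}.
{p,q} is not among them.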